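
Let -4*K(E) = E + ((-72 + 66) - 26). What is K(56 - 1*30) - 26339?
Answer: -52675/2 ≈ -26338.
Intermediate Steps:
K(E) = 8 - E/4 (K(E) = -(E + ((-72 + 66) - 26))/4 = -(E + (-6 - 26))/4 = -(E - 32)/4 = -(-32 + E)/4 = 8 - E/4)
K(56 - 1*30) - 26339 = (8 - (56 - 1*30)/4) - 26339 = (8 - (56 - 30)/4) - 26339 = (8 - ¼*26) - 26339 = (8 - 13/2) - 26339 = 3/2 - 26339 = -52675/2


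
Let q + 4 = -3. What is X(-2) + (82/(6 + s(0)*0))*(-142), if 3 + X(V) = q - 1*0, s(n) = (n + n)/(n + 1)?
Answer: -5852/3 ≈ -1950.7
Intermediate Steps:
q = -7 (q = -4 - 3 = -7)
s(n) = 2*n/(1 + n) (s(n) = (2*n)/(1 + n) = 2*n/(1 + n))
X(V) = -10 (X(V) = -3 + (-7 - 1*0) = -3 + (-7 + 0) = -3 - 7 = -10)
X(-2) + (82/(6 + s(0)*0))*(-142) = -10 + (82/(6 + (2*0/(1 + 0))*0))*(-142) = -10 + (82/(6 + (2*0/1)*0))*(-142) = -10 + (82/(6 + (2*0*1)*0))*(-142) = -10 + (82/(6 + 0*0))*(-142) = -10 + (82/(6 + 0))*(-142) = -10 + (82/6)*(-142) = -10 + (82*(⅙))*(-142) = -10 + (41/3)*(-142) = -10 - 5822/3 = -5852/3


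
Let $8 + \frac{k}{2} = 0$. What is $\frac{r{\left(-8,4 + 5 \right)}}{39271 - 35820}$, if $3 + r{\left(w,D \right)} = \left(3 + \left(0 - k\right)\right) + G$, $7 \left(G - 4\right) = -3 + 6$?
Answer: $\frac{143}{24157} \approx 0.0059196$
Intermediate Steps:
$k = -16$ ($k = -16 + 2 \cdot 0 = -16 + 0 = -16$)
$G = \frac{31}{7}$ ($G = 4 + \frac{-3 + 6}{7} = 4 + \frac{1}{7} \cdot 3 = 4 + \frac{3}{7} = \frac{31}{7} \approx 4.4286$)
$r{\left(w,D \right)} = \frac{143}{7}$ ($r{\left(w,D \right)} = -3 + \left(\left(3 + \left(0 - -16\right)\right) + \frac{31}{7}\right) = -3 + \left(\left(3 + \left(0 + 16\right)\right) + \frac{31}{7}\right) = -3 + \left(\left(3 + 16\right) + \frac{31}{7}\right) = -3 + \left(19 + \frac{31}{7}\right) = -3 + \frac{164}{7} = \frac{143}{7}$)
$\frac{r{\left(-8,4 + 5 \right)}}{39271 - 35820} = \frac{1}{39271 - 35820} \cdot \frac{143}{7} = \frac{1}{3451} \cdot \frac{143}{7} = \frac{143}{24157}$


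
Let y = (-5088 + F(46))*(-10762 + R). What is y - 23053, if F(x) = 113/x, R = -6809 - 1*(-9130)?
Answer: 85808039/2 ≈ 4.2904e+7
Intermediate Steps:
R = 2321 (R = -6809 + 9130 = 2321)
y = 85854145/2 (y = (-5088 + 113/46)*(-10762 + 2321) = (-5088 + 113*(1/46))*(-8441) = (-5088 + 113/46)*(-8441) = -233935/46*(-8441) = 85854145/2 ≈ 4.2927e+7)
y - 23053 = 85854145/2 - 23053 = 85808039/2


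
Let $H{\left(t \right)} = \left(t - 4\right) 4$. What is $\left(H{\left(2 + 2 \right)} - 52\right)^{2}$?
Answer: $2704$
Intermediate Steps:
$H{\left(t \right)} = -16 + 4 t$ ($H{\left(t \right)} = \left(-4 + t\right) 4 = -16 + 4 t$)
$\left(H{\left(2 + 2 \right)} - 52\right)^{2} = \left(\left(-16 + 4 \left(2 + 2\right)\right) - 52\right)^{2} = \left(\left(-16 + 4 \cdot 4\right) - 52\right)^{2} = \left(\left(-16 + 16\right) - 52\right)^{2} = \left(0 - 52\right)^{2} = \left(-52\right)^{2} = 2704$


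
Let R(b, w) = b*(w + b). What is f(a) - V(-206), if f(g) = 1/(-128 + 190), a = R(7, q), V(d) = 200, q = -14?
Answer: -12399/62 ≈ -199.98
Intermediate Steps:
R(b, w) = b*(b + w)
a = -49 (a = 7*(7 - 14) = 7*(-7) = -49)
f(g) = 1/62
f(a) - V(-206) = 1/62 - 1*200 = 1/62 - 200 = -12399/62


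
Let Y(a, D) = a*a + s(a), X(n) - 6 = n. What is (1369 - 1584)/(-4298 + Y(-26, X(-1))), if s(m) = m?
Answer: 215/3648 ≈ 0.058936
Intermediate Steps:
X(n) = 6 + n
Y(a, D) = a + a² (Y(a, D) = a*a + a = a² + a = a + a²)
(1369 - 1584)/(-4298 + Y(-26, X(-1))) = (1369 - 1584)/(-4298 - 26*(1 - 26)) = -215/(-4298 - 26*(-25)) = -215/(-4298 + 650) = -215/(-3648) = -215*(-1/3648) = 215/3648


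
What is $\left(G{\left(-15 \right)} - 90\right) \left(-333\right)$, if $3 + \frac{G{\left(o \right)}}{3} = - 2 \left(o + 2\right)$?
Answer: $6993$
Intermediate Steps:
$G{\left(o \right)} = -21 - 6 o$ ($G{\left(o \right)} = -9 + 3 \left(- 2 \left(o + 2\right)\right) = -9 + 3 \left(- 2 \left(2 + o\right)\right) = -9 + 3 \left(-4 - 2 o\right) = -9 - \left(12 + 6 o\right) = -21 - 6 o$)
$\left(G{\left(-15 \right)} - 90\right) \left(-333\right) = \left(\left(-21 - -90\right) - 90\right) \left(-333\right) = \left(\left(-21 + 90\right) - 90\right) \left(-333\right) = \left(69 - 90\right) \left(-333\right) = \left(-21\right) \left(-333\right) = 6993$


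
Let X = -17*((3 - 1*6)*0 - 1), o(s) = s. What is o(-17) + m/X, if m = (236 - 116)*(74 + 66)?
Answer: 16511/17 ≈ 971.24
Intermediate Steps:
m = 16800 (m = 120*140 = 16800)
X = 17 (X = -17*((3 - 6)*0 - 1) = -17*(-3*0 - 1) = -17*(0 - 1) = -17*(-1) = 17)
o(-17) + m/X = -17 + 16800/17 = 16511/17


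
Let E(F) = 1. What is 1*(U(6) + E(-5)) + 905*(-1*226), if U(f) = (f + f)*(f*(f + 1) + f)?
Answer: -203953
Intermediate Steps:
U(f) = 2*f*(f + f*(1 + f)) (U(f) = (2*f)*(f*(1 + f) + f) = (2*f)*(f + f*(1 + f)) = 2*f*(f + f*(1 + f)))
1*(U(6) + E(-5)) + 905*(-1*226) = 1*(2*6²*(2 + 6) + 1) + 905*(-1*226) = 1*(2*36*8 + 1) + 905*(-226) = 1*(576 + 1) - 204530 = 1*577 - 204530 = 577 - 204530 = -203953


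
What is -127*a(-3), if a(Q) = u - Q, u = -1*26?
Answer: 2921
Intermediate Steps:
u = -26
a(Q) = -26 - Q
-127*a(-3) = -127*(-26 - 1*(-3)) = -127*(-26 + 3) = -127*(-23) = 2921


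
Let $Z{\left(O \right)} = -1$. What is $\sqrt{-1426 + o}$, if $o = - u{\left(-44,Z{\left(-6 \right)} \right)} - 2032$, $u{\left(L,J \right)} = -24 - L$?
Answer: $i \sqrt{3478} \approx 58.975 i$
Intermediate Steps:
$o = -2052$ ($o = - (-24 - -44) - 2032 = - (-24 + 44) - 2032 = \left(-1\right) 20 - 2032 = -20 - 2032 = -2052$)
$\sqrt{-1426 + o} = \sqrt{-1426 - 2052} = \sqrt{-3478} = i \sqrt{3478}$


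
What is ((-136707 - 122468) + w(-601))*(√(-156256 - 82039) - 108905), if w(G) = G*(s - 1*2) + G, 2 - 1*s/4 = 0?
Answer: 28683616710 - 263382*I*√238295 ≈ 2.8684e+10 - 1.2857e+8*I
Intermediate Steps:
s = 8 (s = 8 - 4*0 = 8 + 0 = 8)
w(G) = 7*G (w(G) = G*(8 - 1*2) + G = G*(8 - 2) + G = G*6 + G = 6*G + G = 7*G)
((-136707 - 122468) + w(-601))*(√(-156256 - 82039) - 108905) = ((-136707 - 122468) + 7*(-601))*(√(-156256 - 82039) - 108905) = (-259175 - 4207)*(√(-238295) - 108905) = -263382*(I*√238295 - 108905) = -263382*(-108905 + I*√238295) = 28683616710 - 263382*I*√238295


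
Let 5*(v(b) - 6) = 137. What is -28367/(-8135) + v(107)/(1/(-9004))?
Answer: -2446439469/8135 ≈ -3.0073e+5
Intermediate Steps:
v(b) = 167/5 (v(b) = 6 + (1/5)*137 = 6 + 137/5 = 167/5)
-28367/(-8135) + v(107)/(1/(-9004)) = -28367/(-8135) + 167/(5*(1/(-9004))) = -28367*(-1/8135) + 167/(5*(-1/9004)) = 28367/8135 + (167/5)*(-9004) = 28367/8135 - 1503668/5 = -2446439469/8135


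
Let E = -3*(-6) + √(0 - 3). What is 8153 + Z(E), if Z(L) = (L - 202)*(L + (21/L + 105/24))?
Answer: (-553719*I + 9158*√3)/(8*(√3 - 18*I)) ≈ 3820.5 - 257.47*I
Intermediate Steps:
E = 18 + I*√3 (E = 18 + √(-3) = 18 + I*√3 ≈ 18.0 + 1.732*I)
Z(L) = (-202 + L)*(35/8 + L + 21/L) (Z(L) = (-202 + L)*(L + (21/L + 105*(1/24))) = (-202 + L)*(L + (21/L + 35/8)) = (-202 + L)*(L + (35/8 + 21/L)) = (-202 + L)*(35/8 + L + 21/L))
8153 + Z(E) = 8153 + (-3451/4 + (18 + I*√3)² - 4242/(18 + I*√3) - 1581*(18 + I*√3)/8) = 8153 + (-3451/4 + (18 + I*√3)² - 4242/(18 + I*√3) + (-14229/4 - 1581*I*√3/8)) = 8153 + (-4420 + (18 + I*√3)² - 4242/(18 + I*√3) - 1581*I*√3/8) = 3733 + (18 + I*√3)² - 4242/(18 + I*√3) - 1581*I*√3/8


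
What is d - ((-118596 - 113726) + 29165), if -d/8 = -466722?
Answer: 3936933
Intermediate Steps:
d = 3733776 (d = -8*(-466722) = 3733776)
d - ((-118596 - 113726) + 29165) = 3733776 - ((-118596 - 113726) + 29165) = 3733776 - (-232322 + 29165) = 3733776 - 1*(-203157) = 3733776 + 203157 = 3936933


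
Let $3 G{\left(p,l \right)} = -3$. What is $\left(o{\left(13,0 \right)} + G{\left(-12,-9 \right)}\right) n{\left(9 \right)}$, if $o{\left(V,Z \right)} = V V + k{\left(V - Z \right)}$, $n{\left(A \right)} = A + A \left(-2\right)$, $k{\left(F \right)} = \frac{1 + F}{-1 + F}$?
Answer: $- \frac{3045}{2} \approx -1522.5$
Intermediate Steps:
$G{\left(p,l \right)} = -1$ ($G{\left(p,l \right)} = \frac{1}{3} \left(-3\right) = -1$)
$k{\left(F \right)} = \frac{1 + F}{-1 + F}$
$n{\left(A \right)} = - A$ ($n{\left(A \right)} = A - 2 A = - A$)
$o{\left(V,Z \right)} = V^{2} + \frac{1 + V - Z}{-1 + V - Z}$ ($o{\left(V,Z \right)} = V V + \frac{1 + \left(V - Z\right)}{-1 + \left(V - Z\right)} = V^{2} + \frac{1 + V - Z}{-1 + V - Z}$)
$\left(o{\left(13,0 \right)} + G{\left(-12,-9 \right)}\right) n{\left(9 \right)} = \left(\frac{-1 + 0 - 13 + 13^{2} \left(1 + 0 - 13\right)}{1 + 0 - 13} - 1\right) \left(\left(-1\right) 9\right) = \left(\frac{-1 + 0 - 13 + 169 \left(1 + 0 - 13\right)}{1 + 0 - 13} - 1\right) \left(-9\right) = \left(\frac{-1 + 0 - 13 + 169 \left(-12\right)}{-12} - 1\right) \left(-9\right) = \left(- \frac{-1 + 0 - 13 - 2028}{12} - 1\right) \left(-9\right) = \left(\left(- \frac{1}{12}\right) \left(-2042\right) - 1\right) \left(-9\right) = \left(\frac{1021}{6} - 1\right) \left(-9\right) = \frac{1015}{6} \left(-9\right) = - \frac{3045}{2}$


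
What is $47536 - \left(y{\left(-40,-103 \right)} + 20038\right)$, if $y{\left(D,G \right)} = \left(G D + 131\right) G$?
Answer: $465351$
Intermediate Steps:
$y{\left(D,G \right)} = G \left(131 + D G\right)$ ($y{\left(D,G \right)} = \left(D G + 131\right) G = \left(131 + D G\right) G = G \left(131 + D G\right)$)
$47536 - \left(y{\left(-40,-103 \right)} + 20038\right) = 47536 - \left(- 103 \left(131 - -4120\right) + 20038\right) = 47536 - \left(- 103 \left(131 + 4120\right) + 20038\right) = 47536 - \left(\left(-103\right) 4251 + 20038\right) = 47536 - \left(-437853 + 20038\right) = 47536 - -417815 = 47536 + 417815 = 465351$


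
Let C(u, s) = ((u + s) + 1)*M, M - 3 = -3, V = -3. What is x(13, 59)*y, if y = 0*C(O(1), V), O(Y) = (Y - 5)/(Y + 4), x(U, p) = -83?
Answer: 0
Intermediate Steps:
O(Y) = (-5 + Y)/(4 + Y)
M = 0 (M = 3 - 3 = 0)
C(u, s) = 0 (C(u, s) = ((u + s) + 1)*0 = ((s + u) + 1)*0 = (1 + s + u)*0 = 0)
y = 0 (y = 0*0 = 0)
x(13, 59)*y = -83*0 = 0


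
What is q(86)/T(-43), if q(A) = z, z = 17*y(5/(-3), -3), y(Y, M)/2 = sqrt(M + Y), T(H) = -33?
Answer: -34*I*sqrt(42)/99 ≈ -2.2257*I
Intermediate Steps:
y(Y, M) = 2*sqrt(M + Y)
z = 34*I*sqrt(42)/3 (z = 17*(2*sqrt(-3 + 5/(-3))) = 17*(2*sqrt(-3 + 5*(-1/3))) = 17*(2*sqrt(-3 - 5/3)) = 17*(2*sqrt(-14/3)) = 17*(2*(I*sqrt(42)/3)) = 17*(2*I*sqrt(42)/3) = 34*I*sqrt(42)/3 ≈ 73.448*I)
q(A) = 34*I*sqrt(42)/3
q(86)/T(-43) = (34*I*sqrt(42)/3)/(-33) = (34*I*sqrt(42)/3)*(-1/33) = -34*I*sqrt(42)/99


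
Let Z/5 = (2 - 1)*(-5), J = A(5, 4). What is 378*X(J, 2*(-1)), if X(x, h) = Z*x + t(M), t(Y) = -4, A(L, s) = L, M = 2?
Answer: -48762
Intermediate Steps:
J = 5
Z = -25 (Z = 5*((2 - 1)*(-5)) = 5*(1*(-5)) = 5*(-5) = -25)
X(x, h) = -4 - 25*x (X(x, h) = -25*x - 4 = -4 - 25*x)
378*X(J, 2*(-1)) = 378*(-4 - 25*5) = 378*(-4 - 125) = 378*(-129) = -48762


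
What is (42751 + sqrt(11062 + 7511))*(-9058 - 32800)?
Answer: -1789471358 - 41858*sqrt(18573) ≈ -1.7952e+9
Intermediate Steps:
(42751 + sqrt(11062 + 7511))*(-9058 - 32800) = (42751 + sqrt(18573))*(-41858) = -1789471358 - 41858*sqrt(18573)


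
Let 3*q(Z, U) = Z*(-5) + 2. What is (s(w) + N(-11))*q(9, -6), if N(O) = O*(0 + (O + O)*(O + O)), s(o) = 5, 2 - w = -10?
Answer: 76239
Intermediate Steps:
w = 12 (w = 2 - 1*(-10) = 2 + 10 = 12)
N(O) = 4*O**3 (N(O) = O*(0 + (2*O)*(2*O)) = O*(0 + 4*O**2) = O*(4*O**2) = 4*O**3)
q(Z, U) = 2/3 - 5*Z/3 (q(Z, U) = (Z*(-5) + 2)/3 = (-5*Z + 2)/3 = (2 - 5*Z)/3 = 2/3 - 5*Z/3)
(s(w) + N(-11))*q(9, -6) = (5 + 4*(-11)**3)*(2/3 - 5/3*9) = (5 + 4*(-1331))*(2/3 - 15) = (5 - 5324)*(-43/3) = -5319*(-43/3) = 76239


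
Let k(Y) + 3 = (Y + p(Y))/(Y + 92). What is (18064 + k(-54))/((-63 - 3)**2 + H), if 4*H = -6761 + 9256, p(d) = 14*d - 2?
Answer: 1371012/378461 ≈ 3.6226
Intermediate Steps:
p(d) = -2 + 14*d
k(Y) = -3 + (-2 + 15*Y)/(92 + Y) (k(Y) = -3 + (Y + (-2 + 14*Y))/(Y + 92) = -3 + (-2 + 15*Y)/(92 + Y))
H = 2495/4 (H = (-6761 + 9256)/4 = (1/4)*2495 = 2495/4 ≈ 623.75)
(18064 + k(-54))/((-63 - 3)**2 + H) = (18064 + 2*(-139 + 6*(-54))/(92 - 54))/((-63 - 3)**2 + 2495/4) = (18064 + 2*(-139 - 324)/38)/((-66)**2 + 2495/4) = (18064 + 2*(1/38)*(-463))/(4356 + 2495/4) = (18064 - 463/19)/(19919/4) = (342753/19)*(4/19919) = 1371012/378461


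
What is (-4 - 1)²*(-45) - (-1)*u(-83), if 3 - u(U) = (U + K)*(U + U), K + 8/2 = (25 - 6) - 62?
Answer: -22702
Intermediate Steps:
K = -47 (K = -4 + ((25 - 6) - 62) = -4 + (19 - 62) = -4 - 43 = -47)
u(U) = 3 - 2*U*(-47 + U) (u(U) = 3 - (U - 47)*(U + U) = 3 - (-47 + U)*2*U = 3 - 2*U*(-47 + U))
(-4 - 1)²*(-45) - (-1)*u(-83) = (-4 - 1)²*(-45) - (-1)*(3 - 2*(-83)² + 94*(-83)) = (-5)²*(-45) - (-1)*(3 - 2*6889 - 7802) = 25*(-45) - (-1)*(3 - 13778 - 7802) = -1125 - (-1)*(-21577) = -1125 - 1*21577 = -1125 - 21577 = -22702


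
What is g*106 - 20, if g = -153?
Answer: -16238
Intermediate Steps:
g*106 - 20 = -153*106 - 20 = -16218 - 20 = -16238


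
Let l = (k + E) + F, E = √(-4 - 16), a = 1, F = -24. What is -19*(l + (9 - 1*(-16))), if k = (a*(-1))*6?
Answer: 95 - 38*I*√5 ≈ 95.0 - 84.971*I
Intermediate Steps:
E = 2*I*√5 (E = √(-20) = 2*I*√5 ≈ 4.4721*I)
k = -6 (k = (1*(-1))*6 = -1*6 = -6)
l = -30 + 2*I*√5 (l = (-6 + 2*I*√5) - 24 = -30 + 2*I*√5 ≈ -30.0 + 4.4721*I)
-19*(l + (9 - 1*(-16))) = -19*((-30 + 2*I*√5) + (9 - 1*(-16))) = -19*((-30 + 2*I*√5) + (9 + 16)) = -19*((-30 + 2*I*√5) + 25) = -19*(-5 + 2*I*√5) = 95 - 38*I*√5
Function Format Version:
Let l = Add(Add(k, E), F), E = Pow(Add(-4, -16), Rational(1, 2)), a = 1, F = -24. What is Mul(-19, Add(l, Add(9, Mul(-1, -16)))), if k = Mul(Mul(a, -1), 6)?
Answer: Add(95, Mul(-38, I, Pow(5, Rational(1, 2)))) ≈ Add(95.000, Mul(-84.971, I))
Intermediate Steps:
E = Mul(2, I, Pow(5, Rational(1, 2))) (E = Pow(-20, Rational(1, 2)) = Mul(2, I, Pow(5, Rational(1, 2))) ≈ Mul(4.4721, I))
k = -6 (k = Mul(Mul(1, -1), 6) = Mul(-1, 6) = -6)
l = Add(-30, Mul(2, I, Pow(5, Rational(1, 2)))) (l = Add(Add(-6, Mul(2, I, Pow(5, Rational(1, 2)))), -24) = Add(-30, Mul(2, I, Pow(5, Rational(1, 2)))) ≈ Add(-30.000, Mul(4.4721, I)))
Mul(-19, Add(l, Add(9, Mul(-1, -16)))) = Mul(-19, Add(Add(-30, Mul(2, I, Pow(5, Rational(1, 2)))), Add(9, Mul(-1, -16)))) = Mul(-19, Add(Add(-30, Mul(2, I, Pow(5, Rational(1, 2)))), Add(9, 16))) = Mul(-19, Add(Add(-30, Mul(2, I, Pow(5, Rational(1, 2)))), 25)) = Mul(-19, Add(-5, Mul(2, I, Pow(5, Rational(1, 2))))) = Add(95, Mul(-38, I, Pow(5, Rational(1, 2))))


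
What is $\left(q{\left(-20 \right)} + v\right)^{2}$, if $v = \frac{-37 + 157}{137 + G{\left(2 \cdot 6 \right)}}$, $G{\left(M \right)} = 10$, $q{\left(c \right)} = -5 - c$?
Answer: $\frac{600625}{2401} \approx 250.16$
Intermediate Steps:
$v = \frac{40}{49}$ ($v = \frac{-37 + 157}{137 + 10} = \frac{120}{147} = 120 \cdot \frac{1}{147} = \frac{40}{49} \approx 0.81633$)
$\left(q{\left(-20 \right)} + v\right)^{2} = \left(\left(-5 - -20\right) + \frac{40}{49}\right)^{2} = \left(\left(-5 + 20\right) + \frac{40}{49}\right)^{2} = \left(15 + \frac{40}{49}\right)^{2} = \left(\frac{775}{49}\right)^{2} = \frac{600625}{2401}$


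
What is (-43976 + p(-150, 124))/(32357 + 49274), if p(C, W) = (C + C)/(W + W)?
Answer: -2726587/5061122 ≈ -0.53873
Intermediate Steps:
p(C, W) = C/W (p(C, W) = (2*C)/((2*W)) = (2*C)*(1/(2*W)) = C/W)
(-43976 + p(-150, 124))/(32357 + 49274) = (-43976 - 150/124)/(32357 + 49274) = (-43976 - 150*1/124)/81631 = (-43976 - 75/62)*(1/81631) = -2726587/62*1/81631 = -2726587/5061122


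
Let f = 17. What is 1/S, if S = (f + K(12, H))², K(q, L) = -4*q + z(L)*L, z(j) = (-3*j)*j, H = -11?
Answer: 1/15697444 ≈ 6.3705e-8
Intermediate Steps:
z(j) = -3*j²
K(q, L) = -4*q - 3*L³ (K(q, L) = -4*q + (-3*L²)*L = -4*q - 3*L³)
S = 15697444 (S = (17 + (-4*12 - 3*(-11)³))² = (17 + (-48 - 3*(-1331)))² = (17 + (-48 + 3993))² = (17 + 3945)² = 3962² = 15697444)
1/S = 1/15697444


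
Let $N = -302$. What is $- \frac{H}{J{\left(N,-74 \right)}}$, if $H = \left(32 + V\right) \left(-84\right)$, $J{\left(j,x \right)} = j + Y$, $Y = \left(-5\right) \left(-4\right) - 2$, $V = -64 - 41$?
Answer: $\frac{1533}{71} \approx 21.592$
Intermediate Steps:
$V = -105$ ($V = -64 - 41 = -105$)
$Y = 18$ ($Y = 20 - 2 = 18$)
$J{\left(j,x \right)} = 18 + j$ ($J{\left(j,x \right)} = j + 18 = 18 + j$)
$H = 6132$ ($H = \left(32 - 105\right) \left(-84\right) = \left(-73\right) \left(-84\right) = 6132$)
$- \frac{H}{J{\left(N,-74 \right)}} = - \frac{6132}{18 - 302} = - \frac{6132}{-284} = - \frac{6132 \left(-1\right)}{284} = \left(-1\right) \left(- \frac{1533}{71}\right) = \frac{1533}{71}$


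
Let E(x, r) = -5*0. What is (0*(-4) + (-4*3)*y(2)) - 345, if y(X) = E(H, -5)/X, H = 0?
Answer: -345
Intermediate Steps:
E(x, r) = 0
y(X) = 0 (y(X) = 0/X = 0)
(0*(-4) + (-4*3)*y(2)) - 345 = (0*(-4) - 4*3*0) - 345 = (0 - 12*0) - 345 = (0 + 0) - 345 = 0 - 345 = -345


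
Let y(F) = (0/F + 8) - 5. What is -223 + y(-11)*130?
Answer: 167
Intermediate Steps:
y(F) = 3 (y(F) = (0 + 8) - 5 = 8 - 5 = 3)
-223 + y(-11)*130 = -223 + 3*130 = -223 + 390 = 167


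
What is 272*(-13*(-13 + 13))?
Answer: 0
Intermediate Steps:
272*(-13*(-13 + 13)) = 272*(-13*0) = 272*0 = 0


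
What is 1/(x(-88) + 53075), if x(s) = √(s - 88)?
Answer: 4825/256086891 - 4*I*√11/2816955801 ≈ 1.8841e-5 - 4.7095e-9*I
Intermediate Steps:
x(s) = √(-88 + s)
1/(x(-88) + 53075) = 1/(√(-88 - 88) + 53075) = 1/(√(-176) + 53075) = 1/(4*I*√11 + 53075) = 1/(53075 + 4*I*√11)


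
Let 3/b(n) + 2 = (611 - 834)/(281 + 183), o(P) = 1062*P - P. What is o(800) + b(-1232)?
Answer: 976967408/1151 ≈ 8.4880e+5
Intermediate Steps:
o(P) = 1061*P
b(n) = -1392/1151 (b(n) = 3/(-2 + (611 - 834)/(281 + 183)) = 3/(-2 - 223/464) = 3/(-1151/464) = 3*(-464/1151) = -1392/1151)
o(800) + b(-1232) = 1061*800 - 1392/1151 = 848800 - 1392/1151 = 976967408/1151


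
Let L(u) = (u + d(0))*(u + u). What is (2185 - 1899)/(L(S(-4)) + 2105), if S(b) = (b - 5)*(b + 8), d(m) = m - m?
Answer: 26/427 ≈ 0.060890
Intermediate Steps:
d(m) = 0
S(b) = (-5 + b)*(8 + b)
L(u) = 2*u² (L(u) = (u + 0)*(u + u) = u*(2*u) = 2*u²)
(2185 - 1899)/(L(S(-4)) + 2105) = (2185 - 1899)/(2*(-40 + (-4)² + 3*(-4))² + 2105) = 286/(2*(-40 + 16 - 12)² + 2105) = 286/(2*(-36)² + 2105) = 286/(2*1296 + 2105) = 286/(2592 + 2105) = 286/4697 = 286*(1/4697) = 26/427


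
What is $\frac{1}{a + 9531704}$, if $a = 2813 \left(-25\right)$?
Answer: $\frac{1}{9461379} \approx 1.0569 \cdot 10^{-7}$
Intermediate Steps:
$a = -70325$
$\frac{1}{a + 9531704} = \frac{1}{-70325 + 9531704} = \frac{1}{9461379}$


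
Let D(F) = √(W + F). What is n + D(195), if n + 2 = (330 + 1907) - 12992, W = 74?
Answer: -10757 + √269 ≈ -10741.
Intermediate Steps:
n = -10757 (n = -2 + ((330 + 1907) - 12992) = -2 + (2237 - 12992) = -2 - 10755 = -10757)
D(F) = √(74 + F)
n + D(195) = -10757 + √(74 + 195) = -10757 + √269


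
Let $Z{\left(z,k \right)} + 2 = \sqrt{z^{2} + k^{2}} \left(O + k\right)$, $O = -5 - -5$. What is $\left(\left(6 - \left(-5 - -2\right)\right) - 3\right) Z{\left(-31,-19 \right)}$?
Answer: $-12 - 114 \sqrt{1322} \approx -4157.0$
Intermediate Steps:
$O = 0$ ($O = -5 + 5 = 0$)
$Z{\left(z,k \right)} = -2 + k \sqrt{k^{2} + z^{2}}$ ($Z{\left(z,k \right)} = -2 + \sqrt{z^{2} + k^{2}} \left(0 + k\right) = -2 + \sqrt{k^{2} + z^{2}} k = -2 + k \sqrt{k^{2} + z^{2}}$)
$\left(\left(6 - \left(-5 - -2\right)\right) - 3\right) Z{\left(-31,-19 \right)} = \left(\left(6 - \left(-5 - -2\right)\right) - 3\right) \left(-2 - 19 \sqrt{\left(-19\right)^{2} + \left(-31\right)^{2}}\right) = \left(\left(6 - \left(-5 + 2\right)\right) - 3\right) \left(-2 - 19 \sqrt{361 + 961}\right) = \left(\left(6 - -3\right) - 3\right) \left(-2 - 19 \sqrt{1322}\right) = \left(\left(6 + 3\right) - 3\right) \left(-2 - 19 \sqrt{1322}\right) = \left(9 - 3\right) \left(-2 - 19 \sqrt{1322}\right) = 6 \left(-2 - 19 \sqrt{1322}\right) = -12 - 114 \sqrt{1322}$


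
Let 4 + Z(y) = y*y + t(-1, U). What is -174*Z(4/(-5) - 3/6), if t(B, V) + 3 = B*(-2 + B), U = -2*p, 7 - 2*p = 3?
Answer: 20097/50 ≈ 401.94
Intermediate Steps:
p = 2 (p = 7/2 - 1/2*3 = 7/2 - 3/2 = 2)
U = -4 (U = -2*2 = -4)
t(B, V) = -3 + B*(-2 + B)
Z(y) = -4 + y**2 (Z(y) = -4 + (y*y + (-3 + (-1)**2 - 2*(-1))) = -4 + (y**2 + (-3 + 1 + 2)) = -4 + (y**2 + 0) = -4 + y**2)
-174*Z(4/(-5) - 3/6) = -174*(-4 + (4/(-5) - 3/6)**2) = -174*(-4 + (4*(-1/5) - 3*1/6)**2) = -174*(-4 + (-4/5 - 1/2)**2) = -174*(-4 + (-13/10)**2) = -174*(-4 + 169/100) = -174*(-231/100) = 20097/50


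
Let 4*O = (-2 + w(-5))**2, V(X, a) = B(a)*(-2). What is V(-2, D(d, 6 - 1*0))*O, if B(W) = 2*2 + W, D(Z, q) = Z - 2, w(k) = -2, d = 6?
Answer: -64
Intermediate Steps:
D(Z, q) = -2 + Z
B(W) = 4 + W
V(X, a) = -8 - 2*a (V(X, a) = (4 + a)*(-2) = -8 - 2*a)
O = 4 (O = (-2 - 2)**2/4 = (1/4)*(-4)**2 = (1/4)*16 = 4)
V(-2, D(d, 6 - 1*0))*O = (-8 - 2*(-2 + 6))*4 = (-8 - 2*4)*4 = (-8 - 8)*4 = -16*4 = -64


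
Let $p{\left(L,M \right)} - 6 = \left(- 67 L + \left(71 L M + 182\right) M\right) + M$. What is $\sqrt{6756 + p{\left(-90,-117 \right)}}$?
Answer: $13 i \sqrt{517641} \approx 9353.1 i$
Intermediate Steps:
$p{\left(L,M \right)} = 6 + M - 67 L + M \left(182 + 71 L M\right)$ ($p{\left(L,M \right)} = 6 - \left(- M + 67 L - \left(71 L M + 182\right) M\right) = 6 - \left(- M + 67 L - \left(182 + 71 L M\right) M\right) = 6 - \left(- M + 67 L - M \left(182 + 71 L M\right)\right) = 6 + \left(M - 67 L + M \left(182 + 71 L M\right)\right) = 6 + M - 67 L + M \left(182 + 71 L M\right)$)
$\sqrt{6756 + p{\left(-90,-117 \right)}} = \sqrt{6756 + \left(6 - -6030 + 183 \left(-117\right) + 71 \left(-90\right) \left(-117\right)^{2}\right)} = \sqrt{6756 + \left(6 + 6030 - 21411 + 71 \left(-90\right) 13689\right)} = \sqrt{6756 + \left(6 + 6030 - 21411 - 87472710\right)} = \sqrt{6756 - 87488085} = \sqrt{-87481329} = 13 i \sqrt{517641}$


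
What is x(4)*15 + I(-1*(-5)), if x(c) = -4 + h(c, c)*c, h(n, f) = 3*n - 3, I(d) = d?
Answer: 485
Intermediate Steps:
h(n, f) = -3 + 3*n
x(c) = -4 + c*(-3 + 3*c) (x(c) = -4 + (-3 + 3*c)*c = -4 + c*(-3 + 3*c))
x(4)*15 + I(-1*(-5)) = (-4 + 3*4*(-1 + 4))*15 - 1*(-5) = (-4 + 3*4*3)*15 + 5 = (-4 + 36)*15 + 5 = 32*15 + 5 = 480 + 5 = 485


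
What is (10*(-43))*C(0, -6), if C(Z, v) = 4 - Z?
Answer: -1720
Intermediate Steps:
(10*(-43))*C(0, -6) = (10*(-43))*(4 - 1*0) = -430*(4 + 0) = -430*4 = -1720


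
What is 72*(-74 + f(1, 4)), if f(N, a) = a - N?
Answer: -5112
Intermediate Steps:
72*(-74 + f(1, 4)) = 72*(-74 + (4 - 1*1)) = 72*(-74 + (4 - 1)) = 72*(-74 + 3) = 72*(-71) = -5112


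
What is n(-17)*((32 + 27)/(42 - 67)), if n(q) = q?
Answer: 1003/25 ≈ 40.120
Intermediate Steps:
n(-17)*((32 + 27)/(42 - 67)) = -17*(32 + 27)/(42 - 67) = -1003/(-25) = -1003*(-1)/25 = -17*(-59/25) = 1003/25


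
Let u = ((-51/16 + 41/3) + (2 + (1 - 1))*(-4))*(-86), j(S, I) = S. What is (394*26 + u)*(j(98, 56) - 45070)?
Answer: -2706628577/6 ≈ -4.5110e+8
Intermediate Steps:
u = -5117/24 (u = ((-51*1/16 + 41*(⅓)) + (2 + 0)*(-4))*(-86) = ((-51/16 + 41/3) + 2*(-4))*(-86) = (503/48 - 8)*(-86) = (119/48)*(-86) = -5117/24 ≈ -213.21)
(394*26 + u)*(j(98, 56) - 45070) = (394*26 - 5117/24)*(98 - 45070) = (10244 - 5117/24)*(-44972) = (240739/24)*(-44972) = -2706628577/6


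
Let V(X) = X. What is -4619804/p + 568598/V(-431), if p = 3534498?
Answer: -1005849814664/761684319 ≈ -1320.6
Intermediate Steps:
-4619804/p + 568598/V(-431) = -4619804/3534498 + 568598/(-431) = -4619804*1/3534498 + 568598*(-1/431) = -2309902/1767249 - 568598/431 = -1005849814664/761684319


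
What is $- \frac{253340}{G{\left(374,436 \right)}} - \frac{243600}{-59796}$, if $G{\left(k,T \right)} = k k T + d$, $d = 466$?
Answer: $\frac{618380783690}{151947620583} \approx 4.0697$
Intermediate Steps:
$G{\left(k,T \right)} = 466 + T k^{2}$ ($G{\left(k,T \right)} = k k T + 466 = k^{2} T + 466 = T k^{2} + 466 = 466 + T k^{2}$)
$- \frac{253340}{G{\left(374,436 \right)}} - \frac{243600}{-59796} = - \frac{253340}{466 + 436 \cdot 374^{2}} - \frac{243600}{-59796} = - \frac{253340}{466 + 436 \cdot 139876} - - \frac{20300}{4983} = - \frac{253340}{466 + 60985936} + \frac{20300}{4983} = - \frac{253340}{60986402} + \frac{20300}{4983} = \left(-253340\right) \frac{1}{60986402} + \frac{20300}{4983} = - \frac{126670}{30493201} + \frac{20300}{4983} = \frac{618380783690}{151947620583}$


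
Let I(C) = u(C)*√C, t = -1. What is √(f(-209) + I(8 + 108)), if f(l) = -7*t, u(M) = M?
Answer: √(7 + 232*√29) ≈ 35.445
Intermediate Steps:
f(l) = 7 (f(l) = -7*(-1) = 7)
I(C) = C^(3/2) (I(C) = C*√C = C^(3/2))
√(f(-209) + I(8 + 108)) = √(7 + (8 + 108)^(3/2)) = √(7 + 116^(3/2)) = √(7 + 232*√29)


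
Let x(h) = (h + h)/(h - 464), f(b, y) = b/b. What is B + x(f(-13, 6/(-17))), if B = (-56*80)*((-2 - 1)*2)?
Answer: 12445438/463 ≈ 26880.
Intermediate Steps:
f(b, y) = 1
x(h) = 2*h/(-464 + h) (x(h) = (2*h)/(-464 + h) = 2*h/(-464 + h))
B = 26880 (B = -(-13440)*2 = -4480*(-6) = 26880)
B + x(f(-13, 6/(-17))) = 26880 + 2*1/(-464 + 1) = 26880 + 2*1/(-463) = 26880 + 2*1*(-1/463) = 26880 - 2/463 = 12445438/463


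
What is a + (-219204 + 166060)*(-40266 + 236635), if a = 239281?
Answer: -10435594855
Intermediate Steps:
a + (-219204 + 166060)*(-40266 + 236635) = 239281 + (-219204 + 166060)*(-40266 + 236635) = 239281 - 53144*196369 = 239281 - 10435834136 = -10435594855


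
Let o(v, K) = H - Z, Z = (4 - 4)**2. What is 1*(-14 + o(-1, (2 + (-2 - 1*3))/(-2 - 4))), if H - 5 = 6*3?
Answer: 9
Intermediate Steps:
H = 23 (H = 5 + 6*3 = 5 + 18 = 23)
Z = 0 (Z = 0**2 = 0)
o(v, K) = 23 (o(v, K) = 23 - 1*0 = 23 + 0 = 23)
1*(-14 + o(-1, (2 + (-2 - 1*3))/(-2 - 4))) = 1*(-14 + 23) = 1*9 = 9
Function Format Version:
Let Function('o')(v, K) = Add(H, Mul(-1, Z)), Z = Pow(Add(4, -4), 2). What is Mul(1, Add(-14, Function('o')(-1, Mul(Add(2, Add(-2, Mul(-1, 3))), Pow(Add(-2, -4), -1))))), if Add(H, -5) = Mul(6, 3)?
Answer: 9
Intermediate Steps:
H = 23 (H = Add(5, Mul(6, 3)) = Add(5, 18) = 23)
Z = 0 (Z = Pow(0, 2) = 0)
Function('o')(v, K) = 23 (Function('o')(v, K) = Add(23, Mul(-1, 0)) = Add(23, 0) = 23)
Mul(1, Add(-14, Function('o')(-1, Mul(Add(2, Add(-2, Mul(-1, 3))), Pow(Add(-2, -4), -1))))) = Mul(1, Add(-14, 23)) = Mul(1, 9) = 9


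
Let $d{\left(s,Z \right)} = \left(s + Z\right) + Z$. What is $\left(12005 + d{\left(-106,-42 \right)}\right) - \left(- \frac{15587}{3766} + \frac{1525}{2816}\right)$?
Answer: $\frac{62668443241}{5302528} \approx 11819.0$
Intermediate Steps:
$d{\left(s,Z \right)} = s + 2 Z$ ($d{\left(s,Z \right)} = \left(Z + s\right) + Z = s + 2 Z$)
$\left(12005 + d{\left(-106,-42 \right)}\right) - \left(- \frac{15587}{3766} + \frac{1525}{2816}\right) = \left(12005 + \left(-106 + 2 \left(-42\right)\right)\right) - \left(- \frac{15587}{3766} + \frac{1525}{2816}\right) = \left(12005 - 190\right) - - \frac{19074921}{5302528} = \left(12005 - 190\right) + \left(\frac{15587}{3766} - \frac{1525}{2816}\right) = 11815 + \frac{19074921}{5302528} = \frac{62668443241}{5302528}$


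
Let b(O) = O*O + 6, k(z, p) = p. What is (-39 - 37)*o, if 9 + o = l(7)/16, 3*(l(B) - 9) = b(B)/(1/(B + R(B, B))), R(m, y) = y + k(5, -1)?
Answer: -2945/6 ≈ -490.83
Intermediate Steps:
R(m, y) = -1 + y (R(m, y) = y - 1 = -1 + y)
b(O) = 6 + O² (b(O) = O² + 6 = 6 + O²)
l(B) = 9 + (-1 + 2*B)*(6 + B²)/3 (l(B) = 9 + ((6 + B²)/(1/(B + (-1 + B))))/3 = 9 + ((6 + B²)/(1/(-1 + 2*B)))/3 = 9 + ((6 + B²)*(-1 + 2*B))/3 = 9 + ((-1 + 2*B)*(6 + B²))/3 = 9 + (-1 + 2*B)*(6 + B²)/3)
o = 155/24 (o = -9 + (7 + 4*7 - ⅓*7² + (⅔)*7³)/16 = -9 + (7 + 28 - ⅓*49 + (⅔)*343)*(1/16) = -9 + (7 + 28 - 49/3 + 686/3)*(1/16) = -9 + (742/3)*(1/16) = -9 + 371/24 = 155/24 ≈ 6.4583)
(-39 - 37)*o = (-39 - 37)*(155/24) = -76*155/24 = -2945/6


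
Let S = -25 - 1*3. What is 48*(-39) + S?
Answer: -1900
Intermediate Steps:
S = -28 (S = -25 - 3 = -28)
48*(-39) + S = 48*(-39) - 28 = -1872 - 28 = -1900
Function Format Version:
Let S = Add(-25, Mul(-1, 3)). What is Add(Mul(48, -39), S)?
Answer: -1900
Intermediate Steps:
S = -28 (S = Add(-25, -3) = -28)
Add(Mul(48, -39), S) = Add(Mul(48, -39), -28) = Add(-1872, -28) = -1900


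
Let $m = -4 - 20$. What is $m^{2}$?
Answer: $576$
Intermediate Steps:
$m = -24$ ($m = -4 - 20 = -24$)
$m^{2} = \left(-24\right)^{2} = 576$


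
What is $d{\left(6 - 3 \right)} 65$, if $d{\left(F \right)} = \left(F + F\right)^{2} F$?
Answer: $7020$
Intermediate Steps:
$d{\left(F \right)} = 4 F^{3}$ ($d{\left(F \right)} = \left(2 F\right)^{2} F = 4 F^{2} F = 4 F^{3}$)
$d{\left(6 - 3 \right)} 65 = 4 \left(6 - 3\right)^{3} \cdot 65 = 4 \cdot 3^{3} \cdot 65 = 4 \cdot 27 \cdot 65 = 108 \cdot 65 = 7020$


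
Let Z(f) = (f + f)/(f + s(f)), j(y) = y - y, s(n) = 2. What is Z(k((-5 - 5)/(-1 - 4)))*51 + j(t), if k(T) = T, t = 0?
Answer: 51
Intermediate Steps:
j(y) = 0
Z(f) = 2*f/(2 + f) (Z(f) = (f + f)/(f + 2) = (2*f)/(2 + f) = 2*f/(2 + f))
Z(k((-5 - 5)/(-1 - 4)))*51 + j(t) = (2*((-5 - 5)/(-1 - 4))/(2 + (-5 - 5)/(-1 - 4)))*51 + 0 = (2*(-10/(-5))/(2 - 10/(-5)))*51 + 0 = (2*(-10*(-⅕))/(2 - 10*(-⅕)))*51 + 0 = (2*2/(2 + 2))*51 + 0 = (2*2/4)*51 + 0 = (2*2*(¼))*51 + 0 = 1*51 + 0 = 51 + 0 = 51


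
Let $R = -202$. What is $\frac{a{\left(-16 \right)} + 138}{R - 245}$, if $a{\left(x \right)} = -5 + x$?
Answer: $- \frac{39}{149} \approx -0.26174$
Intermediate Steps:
$\frac{a{\left(-16 \right)} + 138}{R - 245} = \frac{\left(-5 - 16\right) + 138}{-202 - 245} = \frac{-21 + 138}{-447} = 117 \left(- \frac{1}{447}\right) = - \frac{39}{149}$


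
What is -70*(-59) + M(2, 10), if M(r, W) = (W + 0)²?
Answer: 4230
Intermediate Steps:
M(r, W) = W²
-70*(-59) + M(2, 10) = -70*(-59) + 10² = 4130 + 100 = 4230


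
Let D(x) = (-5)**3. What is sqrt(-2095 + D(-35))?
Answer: 2*I*sqrt(555) ≈ 47.117*I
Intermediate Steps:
D(x) = -125
sqrt(-2095 + D(-35)) = sqrt(-2095 - 125) = sqrt(-2220) = 2*I*sqrt(555)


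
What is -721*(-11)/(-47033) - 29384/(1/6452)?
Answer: -1273825432525/6719 ≈ -1.8959e+8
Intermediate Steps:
-721*(-11)/(-47033) - 29384/(1/6452) = 7931*(-1/47033) - 29384/1/6452 = -1133/6719 - 29384*6452 = -1133/6719 - 189585568 = -1273825432525/6719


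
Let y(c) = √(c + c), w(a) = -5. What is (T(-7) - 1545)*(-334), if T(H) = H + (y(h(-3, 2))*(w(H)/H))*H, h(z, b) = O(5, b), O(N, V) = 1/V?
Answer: 520038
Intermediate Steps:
h(z, b) = 1/b
y(c) = √2*√c (y(c) = √(2*c) = √2*√c)
T(H) = -5 + H (T(H) = H + ((√2*√(1/2))*(-5/H))*H = H + ((√2*√(½))*(-5/H))*H = H + ((√2*(√2/2))*(-5/H))*H = H + (1*(-5/H))*H = H + (-5/H)*H = H - 5 = -5 + H)
(T(-7) - 1545)*(-334) = ((-5 - 7) - 1545)*(-334) = (-12 - 1545)*(-334) = -1557*(-334) = 520038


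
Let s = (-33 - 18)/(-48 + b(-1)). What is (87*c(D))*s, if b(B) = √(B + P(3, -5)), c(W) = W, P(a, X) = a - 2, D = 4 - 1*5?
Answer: -1479/16 ≈ -92.438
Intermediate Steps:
D = -1 (D = 4 - 5 = -1)
P(a, X) = -2 + a
b(B) = √(1 + B) (b(B) = √(B + (-2 + 3)) = √(B + 1) = √(1 + B))
s = 17/16 (s = (-33 - 18)/(-48 + √(1 - 1)) = -51/(-48 + √0) = -51/(-48 + 0) = -51/(-48) = -51*(-1/48) = 17/16 ≈ 1.0625)
(87*c(D))*s = (87*(-1))*(17/16) = -87*17/16 = -1479/16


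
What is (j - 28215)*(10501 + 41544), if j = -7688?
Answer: -1868571635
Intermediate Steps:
(j - 28215)*(10501 + 41544) = (-7688 - 28215)*(10501 + 41544) = -35903*52045 = -1868571635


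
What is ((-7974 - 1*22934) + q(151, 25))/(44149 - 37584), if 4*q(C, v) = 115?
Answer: -123517/26260 ≈ -4.7036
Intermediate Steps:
q(C, v) = 115/4 (q(C, v) = (¼)*115 = 115/4)
((-7974 - 1*22934) + q(151, 25))/(44149 - 37584) = ((-7974 - 1*22934) + 115/4)/(44149 - 37584) = ((-7974 - 22934) + 115/4)/6565 = (-30908 + 115/4)*(1/6565) = -123517/4*1/6565 = -123517/26260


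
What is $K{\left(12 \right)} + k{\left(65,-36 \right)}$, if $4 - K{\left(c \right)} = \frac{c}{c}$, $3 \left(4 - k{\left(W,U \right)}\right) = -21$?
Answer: $14$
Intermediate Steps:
$k{\left(W,U \right)} = 11$ ($k{\left(W,U \right)} = 4 - -7 = 4 + 7 = 11$)
$K{\left(c \right)} = 3$ ($K{\left(c \right)} = 4 - \frac{c}{c} = 4 - 1 = 3$)
$K{\left(12 \right)} + k{\left(65,-36 \right)} = 3 + 11 = 14$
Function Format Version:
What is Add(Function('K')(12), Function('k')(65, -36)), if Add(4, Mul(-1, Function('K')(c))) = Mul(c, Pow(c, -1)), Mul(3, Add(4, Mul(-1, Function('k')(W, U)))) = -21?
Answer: 14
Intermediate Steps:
Function('k')(W, U) = 11 (Function('k')(W, U) = Add(4, Mul(Rational(-1, 3), -21)) = Add(4, 7) = 11)
Function('K')(c) = 3 (Function('K')(c) = Add(4, Mul(-1, Mul(c, Pow(c, -1)))) = Add(4, Mul(-1, 1)) = Add(4, -1) = 3)
Add(Function('K')(12), Function('k')(65, -36)) = Add(3, 11) = 14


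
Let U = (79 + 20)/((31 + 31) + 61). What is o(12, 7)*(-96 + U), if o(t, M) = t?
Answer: -46836/41 ≈ -1142.3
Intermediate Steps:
U = 33/41 (U = 99/(62 + 61) = 99/123 = 99*(1/123) = 33/41 ≈ 0.80488)
o(12, 7)*(-96 + U) = 12*(-96 + 33/41) = 12*(-3903/41) = -46836/41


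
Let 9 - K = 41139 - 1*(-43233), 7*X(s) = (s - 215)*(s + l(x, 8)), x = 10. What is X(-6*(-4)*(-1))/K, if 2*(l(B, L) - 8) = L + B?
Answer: -239/84363 ≈ -0.0028330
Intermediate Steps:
l(B, L) = 8 + B/2 + L/2 (l(B, L) = 8 + (L + B)/2 = 8 + (B + L)/2 = 8 + (B/2 + L/2) = 8 + B/2 + L/2)
X(s) = (-215 + s)*(17 + s)/7 (X(s) = ((s - 215)*(s + (8 + (1/2)*10 + (1/2)*8)))/7 = ((-215 + s)*(s + (8 + 5 + 4)))/7 = ((-215 + s)*(s + 17))/7 = ((-215 + s)*(17 + s))/7 = (-215 + s)*(17 + s)/7)
K = -84363 (K = 9 - (41139 - 1*(-43233)) = 9 - (41139 + 43233) = 9 - 1*84372 = 9 - 84372 = -84363)
X(-6*(-4)*(-1))/K = (-3655/7 - 198*(-6*(-4))*(-1)/7 + (-6*(-4)*(-1))**2/7)/(-84363) = (-3655/7 - 4752*(-1)/7 + (24*(-1))**2/7)*(-1/84363) = (-3655/7 - 198/7*(-24) + (1/7)*(-24)**2)*(-1/84363) = (-3655/7 + 4752/7 + (1/7)*576)*(-1/84363) = (-3655/7 + 4752/7 + 576/7)*(-1/84363) = 239*(-1/84363) = -239/84363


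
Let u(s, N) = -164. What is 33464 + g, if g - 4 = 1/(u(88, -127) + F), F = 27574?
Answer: 917357881/27410 ≈ 33468.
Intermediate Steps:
g = 109641/27410 (g = 4 + 1/(-164 + 27574) = 4 + 1/27410 = 109641/27410 ≈ 4.0000)
33464 + g = 33464 + 109641/27410 = 917357881/27410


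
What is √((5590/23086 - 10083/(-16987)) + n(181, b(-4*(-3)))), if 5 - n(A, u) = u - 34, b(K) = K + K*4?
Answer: I*√775271300491038407/196080941 ≈ 4.4905*I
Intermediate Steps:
b(K) = 5*K (b(K) = K + 4*K = 5*K)
n(A, u) = 39 - u (n(A, u) = 5 - (u - 34) = 5 - (-34 + u) = 5 + (34 - u) = 39 - u)
√((5590/23086 - 10083/(-16987)) + n(181, b(-4*(-3)))) = √((5590/23086 - 10083/(-16987)) + (39 - 5*(-4*(-3)))) = √((5590*(1/23086) - 10083*(-1/16987)) + (39 - 5*12)) = √((2795/11543 + 10083/16987) + (39 - 1*60)) = √(163866734/196080941 + (39 - 60)) = √(163866734/196080941 - 21) = √(-3953833027/196080941) = I*√775271300491038407/196080941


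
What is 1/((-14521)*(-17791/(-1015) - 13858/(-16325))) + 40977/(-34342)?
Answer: -36237728620145863/30370016542463598 ≈ -1.1932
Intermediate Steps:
1/((-14521)*(-17791/(-1015) - 13858/(-16325))) + 40977/(-34342) = -1/(14521*(-17791*(-1/1015) - 13858*(-1/16325))) + 40977*(-1/34342) = -1/(14521*(17791/1015 + 13858/16325)) - 40977/34342 = -1/(14521*60900789/3313975) - 40977/34342 = -1/14521*3313975/60900789 - 40977/34342 = -3313975/884340357069 - 40977/34342 = -36237728620145863/30370016542463598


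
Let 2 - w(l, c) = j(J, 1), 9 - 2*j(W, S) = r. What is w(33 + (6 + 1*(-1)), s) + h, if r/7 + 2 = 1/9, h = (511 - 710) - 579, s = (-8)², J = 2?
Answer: -7084/9 ≈ -787.11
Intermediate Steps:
s = 64
h = -778 (h = -199 - 579 = -778)
r = -119/9 (r = -14 + 7/9 = -119/9 ≈ -13.222)
j(W, S) = 100/9 (j(W, S) = 9/2 - ½*(-119/9) = 9/2 + 119/18 = 100/9)
w(l, c) = -82/9 (w(l, c) = 2 - 1*100/9 = 2 - 100/9 = -82/9)
w(33 + (6 + 1*(-1)), s) + h = -82/9 - 778 = -7084/9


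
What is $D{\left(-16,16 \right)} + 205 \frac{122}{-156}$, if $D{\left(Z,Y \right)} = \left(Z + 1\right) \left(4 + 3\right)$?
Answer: $- \frac{20695}{78} \approx -265.32$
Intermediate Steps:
$D{\left(Z,Y \right)} = 7 + 7 Z$ ($D{\left(Z,Y \right)} = \left(1 + Z\right) 7 = 7 + 7 Z$)
$D{\left(-16,16 \right)} + 205 \frac{122}{-156} = \left(7 + 7 \left(-16\right)\right) + 205 \frac{122}{-156} = \left(7 - 112\right) + 205 \cdot 122 \left(- \frac{1}{156}\right) = -105 + 205 \left(- \frac{61}{78}\right) = -105 - \frac{12505}{78} = - \frac{20695}{78}$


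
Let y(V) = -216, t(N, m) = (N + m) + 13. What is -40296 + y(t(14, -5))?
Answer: -40512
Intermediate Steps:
t(N, m) = 13 + N + m
-40296 + y(t(14, -5)) = -40296 - 216 = -40512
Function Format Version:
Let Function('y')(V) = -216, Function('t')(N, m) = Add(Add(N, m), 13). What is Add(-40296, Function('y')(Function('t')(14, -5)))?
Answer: -40512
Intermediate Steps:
Function('t')(N, m) = Add(13, N, m)
Add(-40296, Function('y')(Function('t')(14, -5))) = Add(-40296, -216) = -40512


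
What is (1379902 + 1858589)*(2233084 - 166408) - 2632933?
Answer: 6692908992983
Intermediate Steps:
(1379902 + 1858589)*(2233084 - 166408) - 2632933 = 3238491*2066676 - 2632933 = 6692911625916 - 2632933 = 6692908992983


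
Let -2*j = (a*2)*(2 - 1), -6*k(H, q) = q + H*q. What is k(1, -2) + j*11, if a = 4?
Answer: -130/3 ≈ -43.333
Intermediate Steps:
k(H, q) = -q/6 - H*q/6 (k(H, q) = -(q + H*q)/6 = -q/6 - H*q/6)
j = -4 (j = -4*2*(2 - 1)/2 = -4 ≈ -4.0000)
k(1, -2) + j*11 = -⅙*(-2)*(1 + 1) - 4*11 = -⅙*(-2)*2 - 44 = ⅔ - 44 = -130/3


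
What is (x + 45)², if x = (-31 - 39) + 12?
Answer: 169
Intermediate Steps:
x = -58 (x = -70 + 12 = -58)
(x + 45)² = (-58 + 45)² = (-13)² = 169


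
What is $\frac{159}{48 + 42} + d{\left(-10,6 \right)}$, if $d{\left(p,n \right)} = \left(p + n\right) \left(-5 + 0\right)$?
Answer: $\frac{653}{30} \approx 21.767$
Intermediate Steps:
$d{\left(p,n \right)} = - 5 n - 5 p$ ($d{\left(p,n \right)} = \left(n + p\right) \left(-5\right) = - 5 n - 5 p$)
$\frac{159}{48 + 42} + d{\left(-10,6 \right)} = \frac{159}{48 + 42} - -20 = \frac{159}{90} + \left(-30 + 50\right) = 159 \cdot \frac{1}{90} + 20 = \frac{53}{30} + 20 = \frac{653}{30}$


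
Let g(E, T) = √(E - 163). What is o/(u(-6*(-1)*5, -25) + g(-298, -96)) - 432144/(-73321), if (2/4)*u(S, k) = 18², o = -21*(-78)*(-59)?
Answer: -4409997264576/30821582165 + 96642*I*√461/420365 ≈ -143.08 + 4.9362*I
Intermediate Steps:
o = -96642 (o = 1638*(-59) = -96642)
g(E, T) = √(-163 + E)
u(S, k) = 648 (u(S, k) = 2*18² = 2*324 = 648)
o/(u(-6*(-1)*5, -25) + g(-298, -96)) - 432144/(-73321) = -96642/(648 + √(-163 - 298)) - 432144/(-73321) = -96642/(648 + √(-461)) - 432144*(-1/73321) = -96642/(648 + I*√461) + 432144/73321 = 432144/73321 - 96642/(648 + I*√461)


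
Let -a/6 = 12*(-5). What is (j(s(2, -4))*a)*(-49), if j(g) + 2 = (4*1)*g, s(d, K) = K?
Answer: 317520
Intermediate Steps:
j(g) = -2 + 4*g (j(g) = -2 + (4*1)*g = -2 + 4*g)
a = 360 (a = -72*(-5) = -6*(-60) = 360)
(j(s(2, -4))*a)*(-49) = ((-2 + 4*(-4))*360)*(-49) = ((-2 - 16)*360)*(-49) = -18*360*(-49) = -6480*(-49) = 317520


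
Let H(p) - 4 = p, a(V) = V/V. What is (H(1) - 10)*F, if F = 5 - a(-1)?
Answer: -20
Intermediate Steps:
a(V) = 1
H(p) = 4 + p
F = 4 (F = 5 - 1*1 = 5 - 1 = 4)
(H(1) - 10)*F = ((4 + 1) - 10)*4 = (5 - 10)*4 = -5*4 = -20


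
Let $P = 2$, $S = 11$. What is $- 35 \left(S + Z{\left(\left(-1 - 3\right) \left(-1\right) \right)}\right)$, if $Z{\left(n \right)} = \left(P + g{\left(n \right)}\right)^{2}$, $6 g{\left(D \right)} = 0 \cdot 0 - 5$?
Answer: $- \frac{15575}{36} \approx -432.64$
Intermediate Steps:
$g{\left(D \right)} = - \frac{5}{6}$ ($g{\left(D \right)} = \frac{0 \cdot 0 - 5}{6} = \frac{0 - 5}{6} = \frac{1}{6} \left(-5\right) = - \frac{5}{6}$)
$Z{\left(n \right)} = \frac{49}{36}$ ($Z{\left(n \right)} = \left(2 - \frac{5}{6}\right)^{2} = \left(\frac{7}{6}\right)^{2} = \frac{49}{36}$)
$- 35 \left(S + Z{\left(\left(-1 - 3\right) \left(-1\right) \right)}\right) = - 35 \left(11 + \frac{49}{36}\right) = \left(-35\right) \frac{445}{36} = - \frac{15575}{36}$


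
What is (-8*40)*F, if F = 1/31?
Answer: -320/31 ≈ -10.323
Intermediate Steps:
F = 1/31 ≈ 0.032258
(-8*40)*F = -8*40*(1/31) = -320*1/31 = -320/31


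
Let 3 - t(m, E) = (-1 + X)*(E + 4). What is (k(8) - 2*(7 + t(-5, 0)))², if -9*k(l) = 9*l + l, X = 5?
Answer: 784/81 ≈ 9.6790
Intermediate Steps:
t(m, E) = -13 - 4*E (t(m, E) = 3 - (-1 + 5)*(E + 4) = 3 - 4*(4 + E) = 3 - (16 + 4*E) = 3 + (-16 - 4*E) = -13 - 4*E)
k(l) = -10*l/9 (k(l) = -(9*l + l)/9 = -10*l/9)
(k(8) - 2*(7 + t(-5, 0)))² = (-10/9*8 - 2*(7 + (-13 - 4*0)))² = (-80/9 - 2*(7 + (-13 + 0)))² = (-80/9 - 2*(7 - 13))² = (-80/9 - 2*(-6))² = (-80/9 + 12)² = (28/9)² = 784/81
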